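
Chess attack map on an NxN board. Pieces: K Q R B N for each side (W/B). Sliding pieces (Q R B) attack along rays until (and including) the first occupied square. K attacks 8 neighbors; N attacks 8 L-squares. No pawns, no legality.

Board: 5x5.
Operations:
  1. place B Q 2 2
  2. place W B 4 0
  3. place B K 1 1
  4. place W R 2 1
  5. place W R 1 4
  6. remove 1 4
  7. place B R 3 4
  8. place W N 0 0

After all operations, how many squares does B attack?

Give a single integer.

Answer: 21

Derivation:
Op 1: place BQ@(2,2)
Op 2: place WB@(4,0)
Op 3: place BK@(1,1)
Op 4: place WR@(2,1)
Op 5: place WR@(1,4)
Op 6: remove (1,4)
Op 7: place BR@(3,4)
Op 8: place WN@(0,0)
Per-piece attacks for B:
  BK@(1,1): attacks (1,2) (1,0) (2,1) (0,1) (2,2) (2,0) (0,2) (0,0)
  BQ@(2,2): attacks (2,3) (2,4) (2,1) (3,2) (4,2) (1,2) (0,2) (3,3) (4,4) (3,1) (4,0) (1,3) (0,4) (1,1) [ray(0,-1) blocked at (2,1); ray(1,-1) blocked at (4,0); ray(-1,-1) blocked at (1,1)]
  BR@(3,4): attacks (3,3) (3,2) (3,1) (3,0) (4,4) (2,4) (1,4) (0,4)
Union (21 distinct): (0,0) (0,1) (0,2) (0,4) (1,0) (1,1) (1,2) (1,3) (1,4) (2,0) (2,1) (2,2) (2,3) (2,4) (3,0) (3,1) (3,2) (3,3) (4,0) (4,2) (4,4)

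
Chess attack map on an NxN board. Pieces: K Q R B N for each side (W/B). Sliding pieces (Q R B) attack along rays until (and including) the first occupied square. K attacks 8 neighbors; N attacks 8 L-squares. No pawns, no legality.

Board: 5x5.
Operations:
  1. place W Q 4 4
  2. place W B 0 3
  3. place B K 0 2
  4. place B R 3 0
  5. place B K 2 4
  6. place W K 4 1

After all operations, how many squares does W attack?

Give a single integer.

Answer: 16

Derivation:
Op 1: place WQ@(4,4)
Op 2: place WB@(0,3)
Op 3: place BK@(0,2)
Op 4: place BR@(3,0)
Op 5: place BK@(2,4)
Op 6: place WK@(4,1)
Per-piece attacks for W:
  WB@(0,3): attacks (1,4) (1,2) (2,1) (3,0) [ray(1,-1) blocked at (3,0)]
  WK@(4,1): attacks (4,2) (4,0) (3,1) (3,2) (3,0)
  WQ@(4,4): attacks (4,3) (4,2) (4,1) (3,4) (2,4) (3,3) (2,2) (1,1) (0,0) [ray(0,-1) blocked at (4,1); ray(-1,0) blocked at (2,4)]
Union (16 distinct): (0,0) (1,1) (1,2) (1,4) (2,1) (2,2) (2,4) (3,0) (3,1) (3,2) (3,3) (3,4) (4,0) (4,1) (4,2) (4,3)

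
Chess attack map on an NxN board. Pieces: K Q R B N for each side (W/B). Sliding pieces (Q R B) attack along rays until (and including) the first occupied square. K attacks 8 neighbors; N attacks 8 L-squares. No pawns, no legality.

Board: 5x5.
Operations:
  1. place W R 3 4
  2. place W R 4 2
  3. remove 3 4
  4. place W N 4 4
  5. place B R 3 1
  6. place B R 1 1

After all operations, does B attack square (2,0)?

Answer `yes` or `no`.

Answer: no

Derivation:
Op 1: place WR@(3,4)
Op 2: place WR@(4,2)
Op 3: remove (3,4)
Op 4: place WN@(4,4)
Op 5: place BR@(3,1)
Op 6: place BR@(1,1)
Per-piece attacks for B:
  BR@(1,1): attacks (1,2) (1,3) (1,4) (1,0) (2,1) (3,1) (0,1) [ray(1,0) blocked at (3,1)]
  BR@(3,1): attacks (3,2) (3,3) (3,4) (3,0) (4,1) (2,1) (1,1) [ray(-1,0) blocked at (1,1)]
B attacks (2,0): no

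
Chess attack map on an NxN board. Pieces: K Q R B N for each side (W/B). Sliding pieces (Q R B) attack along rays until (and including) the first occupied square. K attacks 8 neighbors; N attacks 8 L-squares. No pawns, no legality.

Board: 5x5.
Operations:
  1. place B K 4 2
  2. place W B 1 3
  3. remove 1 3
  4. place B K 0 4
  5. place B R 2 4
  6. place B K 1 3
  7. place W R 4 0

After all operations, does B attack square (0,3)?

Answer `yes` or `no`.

Answer: yes

Derivation:
Op 1: place BK@(4,2)
Op 2: place WB@(1,3)
Op 3: remove (1,3)
Op 4: place BK@(0,4)
Op 5: place BR@(2,4)
Op 6: place BK@(1,3)
Op 7: place WR@(4,0)
Per-piece attacks for B:
  BK@(0,4): attacks (0,3) (1,4) (1,3)
  BK@(1,3): attacks (1,4) (1,2) (2,3) (0,3) (2,4) (2,2) (0,4) (0,2)
  BR@(2,4): attacks (2,3) (2,2) (2,1) (2,0) (3,4) (4,4) (1,4) (0,4) [ray(-1,0) blocked at (0,4)]
  BK@(4,2): attacks (4,3) (4,1) (3,2) (3,3) (3,1)
B attacks (0,3): yes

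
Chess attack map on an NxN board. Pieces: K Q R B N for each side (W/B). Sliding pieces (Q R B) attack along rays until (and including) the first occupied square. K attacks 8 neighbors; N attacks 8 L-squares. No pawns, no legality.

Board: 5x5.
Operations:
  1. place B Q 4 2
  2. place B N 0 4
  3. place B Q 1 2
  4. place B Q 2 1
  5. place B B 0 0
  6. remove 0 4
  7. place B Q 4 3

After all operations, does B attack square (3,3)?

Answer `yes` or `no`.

Op 1: place BQ@(4,2)
Op 2: place BN@(0,4)
Op 3: place BQ@(1,2)
Op 4: place BQ@(2,1)
Op 5: place BB@(0,0)
Op 6: remove (0,4)
Op 7: place BQ@(4,3)
Per-piece attacks for B:
  BB@(0,0): attacks (1,1) (2,2) (3,3) (4,4)
  BQ@(1,2): attacks (1,3) (1,4) (1,1) (1,0) (2,2) (3,2) (4,2) (0,2) (2,3) (3,4) (2,1) (0,3) (0,1) [ray(1,0) blocked at (4,2); ray(1,-1) blocked at (2,1)]
  BQ@(2,1): attacks (2,2) (2,3) (2,4) (2,0) (3,1) (4,1) (1,1) (0,1) (3,2) (4,3) (3,0) (1,2) (1,0) [ray(1,1) blocked at (4,3); ray(-1,1) blocked at (1,2)]
  BQ@(4,2): attacks (4,3) (4,1) (4,0) (3,2) (2,2) (1,2) (3,3) (2,4) (3,1) (2,0) [ray(0,1) blocked at (4,3); ray(-1,0) blocked at (1,2)]
  BQ@(4,3): attacks (4,4) (4,2) (3,3) (2,3) (1,3) (0,3) (3,4) (3,2) (2,1) [ray(0,-1) blocked at (4,2); ray(-1,-1) blocked at (2,1)]
B attacks (3,3): yes

Answer: yes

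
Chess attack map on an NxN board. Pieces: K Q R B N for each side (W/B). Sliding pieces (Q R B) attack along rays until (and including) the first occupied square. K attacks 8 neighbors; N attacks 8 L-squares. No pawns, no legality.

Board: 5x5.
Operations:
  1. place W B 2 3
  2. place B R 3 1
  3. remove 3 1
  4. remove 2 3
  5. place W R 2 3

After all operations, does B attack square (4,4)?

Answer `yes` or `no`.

Op 1: place WB@(2,3)
Op 2: place BR@(3,1)
Op 3: remove (3,1)
Op 4: remove (2,3)
Op 5: place WR@(2,3)
Per-piece attacks for B:
B attacks (4,4): no

Answer: no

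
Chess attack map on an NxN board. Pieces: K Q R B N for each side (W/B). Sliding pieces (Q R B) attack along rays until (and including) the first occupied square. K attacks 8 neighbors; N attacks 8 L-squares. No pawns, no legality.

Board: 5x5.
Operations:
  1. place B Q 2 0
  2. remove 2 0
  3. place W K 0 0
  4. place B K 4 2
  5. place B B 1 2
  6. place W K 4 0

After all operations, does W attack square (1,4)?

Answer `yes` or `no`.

Answer: no

Derivation:
Op 1: place BQ@(2,0)
Op 2: remove (2,0)
Op 3: place WK@(0,0)
Op 4: place BK@(4,2)
Op 5: place BB@(1,2)
Op 6: place WK@(4,0)
Per-piece attacks for W:
  WK@(0,0): attacks (0,1) (1,0) (1,1)
  WK@(4,0): attacks (4,1) (3,0) (3,1)
W attacks (1,4): no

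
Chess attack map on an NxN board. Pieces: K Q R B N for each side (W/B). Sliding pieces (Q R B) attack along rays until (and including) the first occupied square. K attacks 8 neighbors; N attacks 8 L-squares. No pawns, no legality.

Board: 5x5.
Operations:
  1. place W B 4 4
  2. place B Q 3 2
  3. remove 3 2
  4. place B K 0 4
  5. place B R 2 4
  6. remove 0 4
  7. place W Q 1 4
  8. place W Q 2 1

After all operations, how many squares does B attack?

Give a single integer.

Op 1: place WB@(4,4)
Op 2: place BQ@(3,2)
Op 3: remove (3,2)
Op 4: place BK@(0,4)
Op 5: place BR@(2,4)
Op 6: remove (0,4)
Op 7: place WQ@(1,4)
Op 8: place WQ@(2,1)
Per-piece attacks for B:
  BR@(2,4): attacks (2,3) (2,2) (2,1) (3,4) (4,4) (1,4) [ray(0,-1) blocked at (2,1); ray(1,0) blocked at (4,4); ray(-1,0) blocked at (1,4)]
Union (6 distinct): (1,4) (2,1) (2,2) (2,3) (3,4) (4,4)

Answer: 6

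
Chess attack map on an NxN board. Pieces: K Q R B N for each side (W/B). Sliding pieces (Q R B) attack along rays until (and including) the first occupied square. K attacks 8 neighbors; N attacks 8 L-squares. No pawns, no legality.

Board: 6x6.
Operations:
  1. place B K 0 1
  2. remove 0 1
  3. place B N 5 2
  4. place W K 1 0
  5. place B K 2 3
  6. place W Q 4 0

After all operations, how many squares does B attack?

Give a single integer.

Answer: 11

Derivation:
Op 1: place BK@(0,1)
Op 2: remove (0,1)
Op 3: place BN@(5,2)
Op 4: place WK@(1,0)
Op 5: place BK@(2,3)
Op 6: place WQ@(4,0)
Per-piece attacks for B:
  BK@(2,3): attacks (2,4) (2,2) (3,3) (1,3) (3,4) (3,2) (1,4) (1,2)
  BN@(5,2): attacks (4,4) (3,3) (4,0) (3,1)
Union (11 distinct): (1,2) (1,3) (1,4) (2,2) (2,4) (3,1) (3,2) (3,3) (3,4) (4,0) (4,4)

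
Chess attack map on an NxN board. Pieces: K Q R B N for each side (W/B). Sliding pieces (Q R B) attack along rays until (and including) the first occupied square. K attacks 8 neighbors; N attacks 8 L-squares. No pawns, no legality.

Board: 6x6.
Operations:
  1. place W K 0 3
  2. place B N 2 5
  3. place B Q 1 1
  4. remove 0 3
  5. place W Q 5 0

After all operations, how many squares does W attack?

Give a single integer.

Op 1: place WK@(0,3)
Op 2: place BN@(2,5)
Op 3: place BQ@(1,1)
Op 4: remove (0,3)
Op 5: place WQ@(5,0)
Per-piece attacks for W:
  WQ@(5,0): attacks (5,1) (5,2) (5,3) (5,4) (5,5) (4,0) (3,0) (2,0) (1,0) (0,0) (4,1) (3,2) (2,3) (1,4) (0,5)
Union (15 distinct): (0,0) (0,5) (1,0) (1,4) (2,0) (2,3) (3,0) (3,2) (4,0) (4,1) (5,1) (5,2) (5,3) (5,4) (5,5)

Answer: 15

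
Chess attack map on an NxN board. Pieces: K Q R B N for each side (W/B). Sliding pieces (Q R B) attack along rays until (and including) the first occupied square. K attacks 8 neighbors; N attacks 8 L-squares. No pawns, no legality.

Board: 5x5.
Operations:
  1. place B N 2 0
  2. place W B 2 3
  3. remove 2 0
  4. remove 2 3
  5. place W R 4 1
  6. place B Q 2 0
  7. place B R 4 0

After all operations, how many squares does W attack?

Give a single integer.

Answer: 8

Derivation:
Op 1: place BN@(2,0)
Op 2: place WB@(2,3)
Op 3: remove (2,0)
Op 4: remove (2,3)
Op 5: place WR@(4,1)
Op 6: place BQ@(2,0)
Op 7: place BR@(4,0)
Per-piece attacks for W:
  WR@(4,1): attacks (4,2) (4,3) (4,4) (4,0) (3,1) (2,1) (1,1) (0,1) [ray(0,-1) blocked at (4,0)]
Union (8 distinct): (0,1) (1,1) (2,1) (3,1) (4,0) (4,2) (4,3) (4,4)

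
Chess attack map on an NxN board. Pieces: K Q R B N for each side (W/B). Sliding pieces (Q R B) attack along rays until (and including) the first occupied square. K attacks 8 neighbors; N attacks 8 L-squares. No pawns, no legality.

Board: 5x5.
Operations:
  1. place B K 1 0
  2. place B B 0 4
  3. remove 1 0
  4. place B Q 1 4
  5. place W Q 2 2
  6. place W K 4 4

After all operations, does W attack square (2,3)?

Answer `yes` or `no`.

Answer: yes

Derivation:
Op 1: place BK@(1,0)
Op 2: place BB@(0,4)
Op 3: remove (1,0)
Op 4: place BQ@(1,4)
Op 5: place WQ@(2,2)
Op 6: place WK@(4,4)
Per-piece attacks for W:
  WQ@(2,2): attacks (2,3) (2,4) (2,1) (2,0) (3,2) (4,2) (1,2) (0,2) (3,3) (4,4) (3,1) (4,0) (1,3) (0,4) (1,1) (0,0) [ray(1,1) blocked at (4,4); ray(-1,1) blocked at (0,4)]
  WK@(4,4): attacks (4,3) (3,4) (3,3)
W attacks (2,3): yes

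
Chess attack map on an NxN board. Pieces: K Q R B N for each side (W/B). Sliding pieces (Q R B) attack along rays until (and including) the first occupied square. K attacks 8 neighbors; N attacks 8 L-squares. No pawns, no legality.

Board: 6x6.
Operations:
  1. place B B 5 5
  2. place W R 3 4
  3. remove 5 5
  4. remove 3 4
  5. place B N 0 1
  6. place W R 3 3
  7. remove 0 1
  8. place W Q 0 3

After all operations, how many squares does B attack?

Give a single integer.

Answer: 0

Derivation:
Op 1: place BB@(5,5)
Op 2: place WR@(3,4)
Op 3: remove (5,5)
Op 4: remove (3,4)
Op 5: place BN@(0,1)
Op 6: place WR@(3,3)
Op 7: remove (0,1)
Op 8: place WQ@(0,3)
Per-piece attacks for B:
Union (0 distinct): (none)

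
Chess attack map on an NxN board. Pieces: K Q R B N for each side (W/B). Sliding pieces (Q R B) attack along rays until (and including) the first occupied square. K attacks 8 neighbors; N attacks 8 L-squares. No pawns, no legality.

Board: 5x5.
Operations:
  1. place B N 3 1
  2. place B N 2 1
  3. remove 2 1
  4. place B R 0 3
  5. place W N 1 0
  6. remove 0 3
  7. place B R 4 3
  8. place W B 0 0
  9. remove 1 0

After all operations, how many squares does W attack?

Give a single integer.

Op 1: place BN@(3,1)
Op 2: place BN@(2,1)
Op 3: remove (2,1)
Op 4: place BR@(0,3)
Op 5: place WN@(1,0)
Op 6: remove (0,3)
Op 7: place BR@(4,3)
Op 8: place WB@(0,0)
Op 9: remove (1,0)
Per-piece attacks for W:
  WB@(0,0): attacks (1,1) (2,2) (3,3) (4,4)
Union (4 distinct): (1,1) (2,2) (3,3) (4,4)

Answer: 4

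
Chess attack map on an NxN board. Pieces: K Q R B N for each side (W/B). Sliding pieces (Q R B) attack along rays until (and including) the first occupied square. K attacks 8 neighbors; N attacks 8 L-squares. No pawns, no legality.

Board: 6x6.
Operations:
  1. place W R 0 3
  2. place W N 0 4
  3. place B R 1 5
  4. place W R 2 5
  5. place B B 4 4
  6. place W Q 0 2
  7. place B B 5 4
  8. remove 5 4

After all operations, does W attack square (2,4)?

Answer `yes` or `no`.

Op 1: place WR@(0,3)
Op 2: place WN@(0,4)
Op 3: place BR@(1,5)
Op 4: place WR@(2,5)
Op 5: place BB@(4,4)
Op 6: place WQ@(0,2)
Op 7: place BB@(5,4)
Op 8: remove (5,4)
Per-piece attacks for W:
  WQ@(0,2): attacks (0,3) (0,1) (0,0) (1,2) (2,2) (3,2) (4,2) (5,2) (1,3) (2,4) (3,5) (1,1) (2,0) [ray(0,1) blocked at (0,3)]
  WR@(0,3): attacks (0,4) (0,2) (1,3) (2,3) (3,3) (4,3) (5,3) [ray(0,1) blocked at (0,4); ray(0,-1) blocked at (0,2)]
  WN@(0,4): attacks (2,5) (1,2) (2,3)
  WR@(2,5): attacks (2,4) (2,3) (2,2) (2,1) (2,0) (3,5) (4,5) (5,5) (1,5) [ray(-1,0) blocked at (1,5)]
W attacks (2,4): yes

Answer: yes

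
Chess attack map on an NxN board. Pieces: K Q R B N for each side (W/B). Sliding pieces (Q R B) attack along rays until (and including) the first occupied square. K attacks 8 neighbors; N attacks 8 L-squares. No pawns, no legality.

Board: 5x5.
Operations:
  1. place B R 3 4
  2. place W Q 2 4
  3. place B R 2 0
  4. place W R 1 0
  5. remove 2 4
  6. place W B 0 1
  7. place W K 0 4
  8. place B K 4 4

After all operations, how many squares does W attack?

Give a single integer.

Op 1: place BR@(3,4)
Op 2: place WQ@(2,4)
Op 3: place BR@(2,0)
Op 4: place WR@(1,0)
Op 5: remove (2,4)
Op 6: place WB@(0,1)
Op 7: place WK@(0,4)
Op 8: place BK@(4,4)
Per-piece attacks for W:
  WB@(0,1): attacks (1,2) (2,3) (3,4) (1,0) [ray(1,1) blocked at (3,4); ray(1,-1) blocked at (1,0)]
  WK@(0,4): attacks (0,3) (1,4) (1,3)
  WR@(1,0): attacks (1,1) (1,2) (1,3) (1,4) (2,0) (0,0) [ray(1,0) blocked at (2,0)]
Union (10 distinct): (0,0) (0,3) (1,0) (1,1) (1,2) (1,3) (1,4) (2,0) (2,3) (3,4)

Answer: 10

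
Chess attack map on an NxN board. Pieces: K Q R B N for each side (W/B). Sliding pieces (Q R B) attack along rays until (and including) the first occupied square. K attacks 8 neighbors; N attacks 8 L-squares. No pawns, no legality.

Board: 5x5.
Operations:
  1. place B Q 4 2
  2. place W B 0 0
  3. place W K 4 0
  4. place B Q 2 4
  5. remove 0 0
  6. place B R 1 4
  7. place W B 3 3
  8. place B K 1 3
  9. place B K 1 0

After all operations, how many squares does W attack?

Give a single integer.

Answer: 9

Derivation:
Op 1: place BQ@(4,2)
Op 2: place WB@(0,0)
Op 3: place WK@(4,0)
Op 4: place BQ@(2,4)
Op 5: remove (0,0)
Op 6: place BR@(1,4)
Op 7: place WB@(3,3)
Op 8: place BK@(1,3)
Op 9: place BK@(1,0)
Per-piece attacks for W:
  WB@(3,3): attacks (4,4) (4,2) (2,4) (2,2) (1,1) (0,0) [ray(1,-1) blocked at (4,2); ray(-1,1) blocked at (2,4)]
  WK@(4,0): attacks (4,1) (3,0) (3,1)
Union (9 distinct): (0,0) (1,1) (2,2) (2,4) (3,0) (3,1) (4,1) (4,2) (4,4)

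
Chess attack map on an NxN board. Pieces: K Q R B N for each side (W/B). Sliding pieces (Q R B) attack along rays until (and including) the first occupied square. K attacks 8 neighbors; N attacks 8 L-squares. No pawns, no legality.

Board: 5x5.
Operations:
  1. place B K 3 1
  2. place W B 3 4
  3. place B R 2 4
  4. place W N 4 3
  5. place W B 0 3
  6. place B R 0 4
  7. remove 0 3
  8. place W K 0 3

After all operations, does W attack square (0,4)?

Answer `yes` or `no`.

Op 1: place BK@(3,1)
Op 2: place WB@(3,4)
Op 3: place BR@(2,4)
Op 4: place WN@(4,3)
Op 5: place WB@(0,3)
Op 6: place BR@(0,4)
Op 7: remove (0,3)
Op 8: place WK@(0,3)
Per-piece attacks for W:
  WK@(0,3): attacks (0,4) (0,2) (1,3) (1,4) (1,2)
  WB@(3,4): attacks (4,3) (2,3) (1,2) (0,1) [ray(1,-1) blocked at (4,3)]
  WN@(4,3): attacks (2,4) (3,1) (2,2)
W attacks (0,4): yes

Answer: yes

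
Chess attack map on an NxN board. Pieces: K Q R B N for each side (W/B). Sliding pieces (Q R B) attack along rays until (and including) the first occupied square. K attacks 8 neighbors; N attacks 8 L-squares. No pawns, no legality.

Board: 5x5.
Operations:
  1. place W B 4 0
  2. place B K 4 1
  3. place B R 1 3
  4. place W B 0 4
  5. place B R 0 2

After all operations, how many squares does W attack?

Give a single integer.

Answer: 3

Derivation:
Op 1: place WB@(4,0)
Op 2: place BK@(4,1)
Op 3: place BR@(1,3)
Op 4: place WB@(0,4)
Op 5: place BR@(0,2)
Per-piece attacks for W:
  WB@(0,4): attacks (1,3) [ray(1,-1) blocked at (1,3)]
  WB@(4,0): attacks (3,1) (2,2) (1,3) [ray(-1,1) blocked at (1,3)]
Union (3 distinct): (1,3) (2,2) (3,1)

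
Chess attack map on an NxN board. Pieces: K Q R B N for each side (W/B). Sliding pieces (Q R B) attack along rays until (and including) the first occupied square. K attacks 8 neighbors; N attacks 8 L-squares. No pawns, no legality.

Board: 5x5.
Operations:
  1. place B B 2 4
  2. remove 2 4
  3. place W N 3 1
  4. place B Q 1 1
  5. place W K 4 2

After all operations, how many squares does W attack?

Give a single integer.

Answer: 8

Derivation:
Op 1: place BB@(2,4)
Op 2: remove (2,4)
Op 3: place WN@(3,1)
Op 4: place BQ@(1,1)
Op 5: place WK@(4,2)
Per-piece attacks for W:
  WN@(3,1): attacks (4,3) (2,3) (1,2) (1,0)
  WK@(4,2): attacks (4,3) (4,1) (3,2) (3,3) (3,1)
Union (8 distinct): (1,0) (1,2) (2,3) (3,1) (3,2) (3,3) (4,1) (4,3)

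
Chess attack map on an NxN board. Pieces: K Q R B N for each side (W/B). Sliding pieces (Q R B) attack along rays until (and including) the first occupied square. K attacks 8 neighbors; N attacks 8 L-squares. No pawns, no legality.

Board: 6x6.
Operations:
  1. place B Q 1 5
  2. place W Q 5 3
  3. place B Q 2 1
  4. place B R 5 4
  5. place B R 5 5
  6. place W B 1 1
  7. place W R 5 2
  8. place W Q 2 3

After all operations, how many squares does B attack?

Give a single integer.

Op 1: place BQ@(1,5)
Op 2: place WQ@(5,3)
Op 3: place BQ@(2,1)
Op 4: place BR@(5,4)
Op 5: place BR@(5,5)
Op 6: place WB@(1,1)
Op 7: place WR@(5,2)
Op 8: place WQ@(2,3)
Per-piece attacks for B:
  BQ@(1,5): attacks (1,4) (1,3) (1,2) (1,1) (2,5) (3,5) (4,5) (5,5) (0,5) (2,4) (3,3) (4,2) (5,1) (0,4) [ray(0,-1) blocked at (1,1); ray(1,0) blocked at (5,5)]
  BQ@(2,1): attacks (2,2) (2,3) (2,0) (3,1) (4,1) (5,1) (1,1) (3,2) (4,3) (5,4) (3,0) (1,2) (0,3) (1,0) [ray(0,1) blocked at (2,3); ray(-1,0) blocked at (1,1); ray(1,1) blocked at (5,4)]
  BR@(5,4): attacks (5,5) (5,3) (4,4) (3,4) (2,4) (1,4) (0,4) [ray(0,1) blocked at (5,5); ray(0,-1) blocked at (5,3)]
  BR@(5,5): attacks (5,4) (4,5) (3,5) (2,5) (1,5) [ray(0,-1) blocked at (5,4); ray(-1,0) blocked at (1,5)]
Union (29 distinct): (0,3) (0,4) (0,5) (1,0) (1,1) (1,2) (1,3) (1,4) (1,5) (2,0) (2,2) (2,3) (2,4) (2,5) (3,0) (3,1) (3,2) (3,3) (3,4) (3,5) (4,1) (4,2) (4,3) (4,4) (4,5) (5,1) (5,3) (5,4) (5,5)

Answer: 29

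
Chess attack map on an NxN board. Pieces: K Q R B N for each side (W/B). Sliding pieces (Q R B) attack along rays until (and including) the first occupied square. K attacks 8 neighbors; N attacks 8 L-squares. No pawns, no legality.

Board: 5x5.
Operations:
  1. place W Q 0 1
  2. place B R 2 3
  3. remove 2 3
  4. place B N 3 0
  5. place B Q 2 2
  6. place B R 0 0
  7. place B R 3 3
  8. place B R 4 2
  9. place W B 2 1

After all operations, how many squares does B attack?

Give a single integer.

Answer: 24

Derivation:
Op 1: place WQ@(0,1)
Op 2: place BR@(2,3)
Op 3: remove (2,3)
Op 4: place BN@(3,0)
Op 5: place BQ@(2,2)
Op 6: place BR@(0,0)
Op 7: place BR@(3,3)
Op 8: place BR@(4,2)
Op 9: place WB@(2,1)
Per-piece attacks for B:
  BR@(0,0): attacks (0,1) (1,0) (2,0) (3,0) [ray(0,1) blocked at (0,1); ray(1,0) blocked at (3,0)]
  BQ@(2,2): attacks (2,3) (2,4) (2,1) (3,2) (4,2) (1,2) (0,2) (3,3) (3,1) (4,0) (1,3) (0,4) (1,1) (0,0) [ray(0,-1) blocked at (2,1); ray(1,0) blocked at (4,2); ray(1,1) blocked at (3,3); ray(-1,-1) blocked at (0,0)]
  BN@(3,0): attacks (4,2) (2,2) (1,1)
  BR@(3,3): attacks (3,4) (3,2) (3,1) (3,0) (4,3) (2,3) (1,3) (0,3) [ray(0,-1) blocked at (3,0)]
  BR@(4,2): attacks (4,3) (4,4) (4,1) (4,0) (3,2) (2,2) [ray(-1,0) blocked at (2,2)]
Union (24 distinct): (0,0) (0,1) (0,2) (0,3) (0,4) (1,0) (1,1) (1,2) (1,3) (2,0) (2,1) (2,2) (2,3) (2,4) (3,0) (3,1) (3,2) (3,3) (3,4) (4,0) (4,1) (4,2) (4,3) (4,4)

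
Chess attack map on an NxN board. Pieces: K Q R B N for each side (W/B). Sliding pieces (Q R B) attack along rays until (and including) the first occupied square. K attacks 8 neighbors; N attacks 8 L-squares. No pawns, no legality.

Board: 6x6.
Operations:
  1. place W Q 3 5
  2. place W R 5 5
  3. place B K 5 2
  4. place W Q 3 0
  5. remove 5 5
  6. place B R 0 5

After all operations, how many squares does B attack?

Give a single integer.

Op 1: place WQ@(3,5)
Op 2: place WR@(5,5)
Op 3: place BK@(5,2)
Op 4: place WQ@(3,0)
Op 5: remove (5,5)
Op 6: place BR@(0,5)
Per-piece attacks for B:
  BR@(0,5): attacks (0,4) (0,3) (0,2) (0,1) (0,0) (1,5) (2,5) (3,5) [ray(1,0) blocked at (3,5)]
  BK@(5,2): attacks (5,3) (5,1) (4,2) (4,3) (4,1)
Union (13 distinct): (0,0) (0,1) (0,2) (0,3) (0,4) (1,5) (2,5) (3,5) (4,1) (4,2) (4,3) (5,1) (5,3)

Answer: 13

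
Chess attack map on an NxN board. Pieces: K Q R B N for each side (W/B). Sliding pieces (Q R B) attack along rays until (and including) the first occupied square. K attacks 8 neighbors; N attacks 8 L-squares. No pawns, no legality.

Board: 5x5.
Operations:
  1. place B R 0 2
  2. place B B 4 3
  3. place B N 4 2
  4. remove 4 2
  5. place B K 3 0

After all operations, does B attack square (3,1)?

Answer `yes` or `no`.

Op 1: place BR@(0,2)
Op 2: place BB@(4,3)
Op 3: place BN@(4,2)
Op 4: remove (4,2)
Op 5: place BK@(3,0)
Per-piece attacks for B:
  BR@(0,2): attacks (0,3) (0,4) (0,1) (0,0) (1,2) (2,2) (3,2) (4,2)
  BK@(3,0): attacks (3,1) (4,0) (2,0) (4,1) (2,1)
  BB@(4,3): attacks (3,4) (3,2) (2,1) (1,0)
B attacks (3,1): yes

Answer: yes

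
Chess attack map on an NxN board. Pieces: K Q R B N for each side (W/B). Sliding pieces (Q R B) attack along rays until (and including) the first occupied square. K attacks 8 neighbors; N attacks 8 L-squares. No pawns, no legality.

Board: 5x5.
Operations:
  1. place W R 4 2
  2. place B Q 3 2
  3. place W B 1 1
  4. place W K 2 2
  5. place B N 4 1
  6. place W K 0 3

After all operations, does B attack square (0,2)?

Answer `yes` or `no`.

Answer: no

Derivation:
Op 1: place WR@(4,2)
Op 2: place BQ@(3,2)
Op 3: place WB@(1,1)
Op 4: place WK@(2,2)
Op 5: place BN@(4,1)
Op 6: place WK@(0,3)
Per-piece attacks for B:
  BQ@(3,2): attacks (3,3) (3,4) (3,1) (3,0) (4,2) (2,2) (4,3) (4,1) (2,3) (1,4) (2,1) (1,0) [ray(1,0) blocked at (4,2); ray(-1,0) blocked at (2,2); ray(1,-1) blocked at (4,1)]
  BN@(4,1): attacks (3,3) (2,2) (2,0)
B attacks (0,2): no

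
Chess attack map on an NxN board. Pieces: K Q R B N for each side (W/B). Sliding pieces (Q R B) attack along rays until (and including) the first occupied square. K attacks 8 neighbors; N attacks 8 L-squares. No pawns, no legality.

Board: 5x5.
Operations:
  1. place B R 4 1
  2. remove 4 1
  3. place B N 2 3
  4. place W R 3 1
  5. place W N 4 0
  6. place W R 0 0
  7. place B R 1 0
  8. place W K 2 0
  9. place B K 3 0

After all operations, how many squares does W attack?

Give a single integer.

Op 1: place BR@(4,1)
Op 2: remove (4,1)
Op 3: place BN@(2,3)
Op 4: place WR@(3,1)
Op 5: place WN@(4,0)
Op 6: place WR@(0,0)
Op 7: place BR@(1,0)
Op 8: place WK@(2,0)
Op 9: place BK@(3,0)
Per-piece attacks for W:
  WR@(0,0): attacks (0,1) (0,2) (0,3) (0,4) (1,0) [ray(1,0) blocked at (1,0)]
  WK@(2,0): attacks (2,1) (3,0) (1,0) (3,1) (1,1)
  WR@(3,1): attacks (3,2) (3,3) (3,4) (3,0) (4,1) (2,1) (1,1) (0,1) [ray(0,-1) blocked at (3,0)]
  WN@(4,0): attacks (3,2) (2,1)
Union (13 distinct): (0,1) (0,2) (0,3) (0,4) (1,0) (1,1) (2,1) (3,0) (3,1) (3,2) (3,3) (3,4) (4,1)

Answer: 13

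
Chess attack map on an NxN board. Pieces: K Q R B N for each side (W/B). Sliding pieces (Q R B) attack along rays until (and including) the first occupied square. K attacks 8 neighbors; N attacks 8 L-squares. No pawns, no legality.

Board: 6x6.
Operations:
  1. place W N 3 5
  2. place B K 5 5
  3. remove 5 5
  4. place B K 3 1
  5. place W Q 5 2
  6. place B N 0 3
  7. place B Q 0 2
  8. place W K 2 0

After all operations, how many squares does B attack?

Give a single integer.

Op 1: place WN@(3,5)
Op 2: place BK@(5,5)
Op 3: remove (5,5)
Op 4: place BK@(3,1)
Op 5: place WQ@(5,2)
Op 6: place BN@(0,3)
Op 7: place BQ@(0,2)
Op 8: place WK@(2,0)
Per-piece attacks for B:
  BQ@(0,2): attacks (0,3) (0,1) (0,0) (1,2) (2,2) (3,2) (4,2) (5,2) (1,3) (2,4) (3,5) (1,1) (2,0) [ray(0,1) blocked at (0,3); ray(1,0) blocked at (5,2); ray(1,1) blocked at (3,5); ray(1,-1) blocked at (2,0)]
  BN@(0,3): attacks (1,5) (2,4) (1,1) (2,2)
  BK@(3,1): attacks (3,2) (3,0) (4,1) (2,1) (4,2) (4,0) (2,2) (2,0)
Union (18 distinct): (0,0) (0,1) (0,3) (1,1) (1,2) (1,3) (1,5) (2,0) (2,1) (2,2) (2,4) (3,0) (3,2) (3,5) (4,0) (4,1) (4,2) (5,2)

Answer: 18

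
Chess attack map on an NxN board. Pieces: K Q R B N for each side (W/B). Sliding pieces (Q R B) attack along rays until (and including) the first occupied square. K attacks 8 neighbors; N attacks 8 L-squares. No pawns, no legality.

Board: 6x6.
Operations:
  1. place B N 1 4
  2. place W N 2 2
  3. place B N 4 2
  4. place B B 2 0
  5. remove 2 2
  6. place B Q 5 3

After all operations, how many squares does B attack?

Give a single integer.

Op 1: place BN@(1,4)
Op 2: place WN@(2,2)
Op 3: place BN@(4,2)
Op 4: place BB@(2,0)
Op 5: remove (2,2)
Op 6: place BQ@(5,3)
Per-piece attacks for B:
  BN@(1,4): attacks (3,5) (2,2) (3,3) (0,2)
  BB@(2,0): attacks (3,1) (4,2) (1,1) (0,2) [ray(1,1) blocked at (4,2)]
  BN@(4,2): attacks (5,4) (3,4) (2,3) (5,0) (3,0) (2,1)
  BQ@(5,3): attacks (5,4) (5,5) (5,2) (5,1) (5,0) (4,3) (3,3) (2,3) (1,3) (0,3) (4,4) (3,5) (4,2) [ray(-1,-1) blocked at (4,2)]
Union (20 distinct): (0,2) (0,3) (1,1) (1,3) (2,1) (2,2) (2,3) (3,0) (3,1) (3,3) (3,4) (3,5) (4,2) (4,3) (4,4) (5,0) (5,1) (5,2) (5,4) (5,5)

Answer: 20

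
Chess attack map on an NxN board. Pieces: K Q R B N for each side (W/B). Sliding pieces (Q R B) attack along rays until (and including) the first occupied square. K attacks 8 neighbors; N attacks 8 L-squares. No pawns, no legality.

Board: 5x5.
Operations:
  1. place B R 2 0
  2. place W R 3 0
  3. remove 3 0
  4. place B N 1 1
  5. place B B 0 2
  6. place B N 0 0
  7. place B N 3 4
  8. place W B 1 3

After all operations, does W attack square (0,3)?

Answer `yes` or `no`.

Answer: no

Derivation:
Op 1: place BR@(2,0)
Op 2: place WR@(3,0)
Op 3: remove (3,0)
Op 4: place BN@(1,1)
Op 5: place BB@(0,2)
Op 6: place BN@(0,0)
Op 7: place BN@(3,4)
Op 8: place WB@(1,3)
Per-piece attacks for W:
  WB@(1,3): attacks (2,4) (2,2) (3,1) (4,0) (0,4) (0,2) [ray(-1,-1) blocked at (0,2)]
W attacks (0,3): no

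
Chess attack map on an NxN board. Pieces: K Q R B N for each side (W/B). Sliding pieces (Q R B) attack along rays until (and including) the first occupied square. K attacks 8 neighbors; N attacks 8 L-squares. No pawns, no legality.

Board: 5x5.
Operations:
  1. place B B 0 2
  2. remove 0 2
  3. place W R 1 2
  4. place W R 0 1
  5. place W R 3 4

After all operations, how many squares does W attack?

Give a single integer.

Op 1: place BB@(0,2)
Op 2: remove (0,2)
Op 3: place WR@(1,2)
Op 4: place WR@(0,1)
Op 5: place WR@(3,4)
Per-piece attacks for W:
  WR@(0,1): attacks (0,2) (0,3) (0,4) (0,0) (1,1) (2,1) (3,1) (4,1)
  WR@(1,2): attacks (1,3) (1,4) (1,1) (1,0) (2,2) (3,2) (4,2) (0,2)
  WR@(3,4): attacks (3,3) (3,2) (3,1) (3,0) (4,4) (2,4) (1,4) (0,4)
Union (18 distinct): (0,0) (0,2) (0,3) (0,4) (1,0) (1,1) (1,3) (1,4) (2,1) (2,2) (2,4) (3,0) (3,1) (3,2) (3,3) (4,1) (4,2) (4,4)

Answer: 18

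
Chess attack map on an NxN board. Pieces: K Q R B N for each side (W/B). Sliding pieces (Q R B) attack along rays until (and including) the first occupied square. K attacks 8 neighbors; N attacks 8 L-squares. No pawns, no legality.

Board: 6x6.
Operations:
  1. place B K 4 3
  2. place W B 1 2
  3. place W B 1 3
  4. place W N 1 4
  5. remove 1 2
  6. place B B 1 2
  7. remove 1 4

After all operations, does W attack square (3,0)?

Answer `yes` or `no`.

Answer: no

Derivation:
Op 1: place BK@(4,3)
Op 2: place WB@(1,2)
Op 3: place WB@(1,3)
Op 4: place WN@(1,4)
Op 5: remove (1,2)
Op 6: place BB@(1,2)
Op 7: remove (1,4)
Per-piece attacks for W:
  WB@(1,3): attacks (2,4) (3,5) (2,2) (3,1) (4,0) (0,4) (0,2)
W attacks (3,0): no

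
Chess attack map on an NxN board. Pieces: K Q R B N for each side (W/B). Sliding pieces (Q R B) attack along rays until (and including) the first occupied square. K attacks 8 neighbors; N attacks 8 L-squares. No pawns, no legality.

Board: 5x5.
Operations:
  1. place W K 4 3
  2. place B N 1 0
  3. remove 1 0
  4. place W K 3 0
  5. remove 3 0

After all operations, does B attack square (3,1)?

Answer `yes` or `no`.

Answer: no

Derivation:
Op 1: place WK@(4,3)
Op 2: place BN@(1,0)
Op 3: remove (1,0)
Op 4: place WK@(3,0)
Op 5: remove (3,0)
Per-piece attacks for B:
B attacks (3,1): no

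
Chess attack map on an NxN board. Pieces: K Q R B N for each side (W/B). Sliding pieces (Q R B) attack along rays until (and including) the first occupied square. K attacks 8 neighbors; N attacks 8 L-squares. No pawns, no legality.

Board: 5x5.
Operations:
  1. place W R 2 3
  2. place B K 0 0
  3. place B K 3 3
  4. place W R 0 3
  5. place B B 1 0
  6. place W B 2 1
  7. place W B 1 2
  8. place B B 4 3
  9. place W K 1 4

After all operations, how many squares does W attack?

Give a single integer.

Answer: 16

Derivation:
Op 1: place WR@(2,3)
Op 2: place BK@(0,0)
Op 3: place BK@(3,3)
Op 4: place WR@(0,3)
Op 5: place BB@(1,0)
Op 6: place WB@(2,1)
Op 7: place WB@(1,2)
Op 8: place BB@(4,3)
Op 9: place WK@(1,4)
Per-piece attacks for W:
  WR@(0,3): attacks (0,4) (0,2) (0,1) (0,0) (1,3) (2,3) [ray(0,-1) blocked at (0,0); ray(1,0) blocked at (2,3)]
  WB@(1,2): attacks (2,3) (2,1) (0,3) (0,1) [ray(1,1) blocked at (2,3); ray(1,-1) blocked at (2,1); ray(-1,1) blocked at (0,3)]
  WK@(1,4): attacks (1,3) (2,4) (0,4) (2,3) (0,3)
  WB@(2,1): attacks (3,2) (4,3) (3,0) (1,2) (1,0) [ray(1,1) blocked at (4,3); ray(-1,1) blocked at (1,2); ray(-1,-1) blocked at (1,0)]
  WR@(2,3): attacks (2,4) (2,2) (2,1) (3,3) (1,3) (0,3) [ray(0,-1) blocked at (2,1); ray(1,0) blocked at (3,3); ray(-1,0) blocked at (0,3)]
Union (16 distinct): (0,0) (0,1) (0,2) (0,3) (0,4) (1,0) (1,2) (1,3) (2,1) (2,2) (2,3) (2,4) (3,0) (3,2) (3,3) (4,3)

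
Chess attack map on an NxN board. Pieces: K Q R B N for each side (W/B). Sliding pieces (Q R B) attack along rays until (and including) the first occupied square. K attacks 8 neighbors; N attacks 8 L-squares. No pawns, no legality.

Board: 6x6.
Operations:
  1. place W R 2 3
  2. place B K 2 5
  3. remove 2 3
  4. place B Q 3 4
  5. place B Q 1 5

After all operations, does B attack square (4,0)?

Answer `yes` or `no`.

Op 1: place WR@(2,3)
Op 2: place BK@(2,5)
Op 3: remove (2,3)
Op 4: place BQ@(3,4)
Op 5: place BQ@(1,5)
Per-piece attacks for B:
  BQ@(1,5): attacks (1,4) (1,3) (1,2) (1,1) (1,0) (2,5) (0,5) (2,4) (3,3) (4,2) (5,1) (0,4) [ray(1,0) blocked at (2,5)]
  BK@(2,5): attacks (2,4) (3,5) (1,5) (3,4) (1,4)
  BQ@(3,4): attacks (3,5) (3,3) (3,2) (3,1) (3,0) (4,4) (5,4) (2,4) (1,4) (0,4) (4,5) (4,3) (5,2) (2,5) (2,3) (1,2) (0,1) [ray(-1,1) blocked at (2,5)]
B attacks (4,0): no

Answer: no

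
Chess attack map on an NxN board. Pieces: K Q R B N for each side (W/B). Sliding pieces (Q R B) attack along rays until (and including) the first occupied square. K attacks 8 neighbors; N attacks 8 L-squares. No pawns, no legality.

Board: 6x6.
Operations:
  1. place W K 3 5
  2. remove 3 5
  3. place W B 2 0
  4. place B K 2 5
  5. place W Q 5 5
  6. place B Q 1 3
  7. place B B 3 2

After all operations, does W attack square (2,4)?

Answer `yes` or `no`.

Answer: no

Derivation:
Op 1: place WK@(3,5)
Op 2: remove (3,5)
Op 3: place WB@(2,0)
Op 4: place BK@(2,5)
Op 5: place WQ@(5,5)
Op 6: place BQ@(1,3)
Op 7: place BB@(3,2)
Per-piece attacks for W:
  WB@(2,0): attacks (3,1) (4,2) (5,3) (1,1) (0,2)
  WQ@(5,5): attacks (5,4) (5,3) (5,2) (5,1) (5,0) (4,5) (3,5) (2,5) (4,4) (3,3) (2,2) (1,1) (0,0) [ray(-1,0) blocked at (2,5)]
W attacks (2,4): no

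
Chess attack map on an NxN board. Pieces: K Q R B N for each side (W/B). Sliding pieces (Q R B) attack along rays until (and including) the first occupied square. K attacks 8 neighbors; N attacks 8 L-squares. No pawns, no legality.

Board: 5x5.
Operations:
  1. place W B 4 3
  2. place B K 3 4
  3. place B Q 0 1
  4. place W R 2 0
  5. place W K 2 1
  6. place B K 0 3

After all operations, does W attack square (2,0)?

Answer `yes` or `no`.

Answer: yes

Derivation:
Op 1: place WB@(4,3)
Op 2: place BK@(3,4)
Op 3: place BQ@(0,1)
Op 4: place WR@(2,0)
Op 5: place WK@(2,1)
Op 6: place BK@(0,3)
Per-piece attacks for W:
  WR@(2,0): attacks (2,1) (3,0) (4,0) (1,0) (0,0) [ray(0,1) blocked at (2,1)]
  WK@(2,1): attacks (2,2) (2,0) (3,1) (1,1) (3,2) (3,0) (1,2) (1,0)
  WB@(4,3): attacks (3,4) (3,2) (2,1) [ray(-1,1) blocked at (3,4); ray(-1,-1) blocked at (2,1)]
W attacks (2,0): yes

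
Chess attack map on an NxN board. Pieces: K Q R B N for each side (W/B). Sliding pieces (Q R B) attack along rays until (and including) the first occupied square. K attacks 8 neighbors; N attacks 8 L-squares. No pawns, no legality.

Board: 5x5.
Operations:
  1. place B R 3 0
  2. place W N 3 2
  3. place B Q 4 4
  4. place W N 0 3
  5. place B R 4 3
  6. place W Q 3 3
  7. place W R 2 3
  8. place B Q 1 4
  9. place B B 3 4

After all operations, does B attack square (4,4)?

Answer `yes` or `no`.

Op 1: place BR@(3,0)
Op 2: place WN@(3,2)
Op 3: place BQ@(4,4)
Op 4: place WN@(0,3)
Op 5: place BR@(4,3)
Op 6: place WQ@(3,3)
Op 7: place WR@(2,3)
Op 8: place BQ@(1,4)
Op 9: place BB@(3,4)
Per-piece attacks for B:
  BQ@(1,4): attacks (1,3) (1,2) (1,1) (1,0) (2,4) (3,4) (0,4) (2,3) (0,3) [ray(1,0) blocked at (3,4); ray(1,-1) blocked at (2,3); ray(-1,-1) blocked at (0,3)]
  BR@(3,0): attacks (3,1) (3,2) (4,0) (2,0) (1,0) (0,0) [ray(0,1) blocked at (3,2)]
  BB@(3,4): attacks (4,3) (2,3) [ray(1,-1) blocked at (4,3); ray(-1,-1) blocked at (2,3)]
  BR@(4,3): attacks (4,4) (4,2) (4,1) (4,0) (3,3) [ray(0,1) blocked at (4,4); ray(-1,0) blocked at (3,3)]
  BQ@(4,4): attacks (4,3) (3,4) (3,3) [ray(0,-1) blocked at (4,3); ray(-1,0) blocked at (3,4); ray(-1,-1) blocked at (3,3)]
B attacks (4,4): yes

Answer: yes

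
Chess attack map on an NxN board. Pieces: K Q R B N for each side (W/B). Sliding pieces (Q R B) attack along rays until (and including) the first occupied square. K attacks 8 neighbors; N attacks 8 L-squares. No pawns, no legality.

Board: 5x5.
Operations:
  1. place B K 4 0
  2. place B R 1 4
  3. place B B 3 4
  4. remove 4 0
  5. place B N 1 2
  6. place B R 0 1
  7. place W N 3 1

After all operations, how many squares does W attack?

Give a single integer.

Op 1: place BK@(4,0)
Op 2: place BR@(1,4)
Op 3: place BB@(3,4)
Op 4: remove (4,0)
Op 5: place BN@(1,2)
Op 6: place BR@(0,1)
Op 7: place WN@(3,1)
Per-piece attacks for W:
  WN@(3,1): attacks (4,3) (2,3) (1,2) (1,0)
Union (4 distinct): (1,0) (1,2) (2,3) (4,3)

Answer: 4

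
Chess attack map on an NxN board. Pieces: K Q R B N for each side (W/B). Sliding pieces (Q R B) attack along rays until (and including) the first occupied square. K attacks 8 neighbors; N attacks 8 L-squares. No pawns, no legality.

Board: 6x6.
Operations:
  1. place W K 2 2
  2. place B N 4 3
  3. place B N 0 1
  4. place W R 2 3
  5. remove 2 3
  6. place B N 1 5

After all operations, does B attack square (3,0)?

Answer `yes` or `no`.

Answer: no

Derivation:
Op 1: place WK@(2,2)
Op 2: place BN@(4,3)
Op 3: place BN@(0,1)
Op 4: place WR@(2,3)
Op 5: remove (2,3)
Op 6: place BN@(1,5)
Per-piece attacks for B:
  BN@(0,1): attacks (1,3) (2,2) (2,0)
  BN@(1,5): attacks (2,3) (3,4) (0,3)
  BN@(4,3): attacks (5,5) (3,5) (2,4) (5,1) (3,1) (2,2)
B attacks (3,0): no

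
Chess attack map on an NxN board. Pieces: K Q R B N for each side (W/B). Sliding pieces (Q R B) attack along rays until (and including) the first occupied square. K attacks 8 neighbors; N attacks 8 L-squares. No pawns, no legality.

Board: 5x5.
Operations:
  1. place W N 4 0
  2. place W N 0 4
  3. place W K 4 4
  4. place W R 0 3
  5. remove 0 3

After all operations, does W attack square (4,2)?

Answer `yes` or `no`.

Answer: no

Derivation:
Op 1: place WN@(4,0)
Op 2: place WN@(0,4)
Op 3: place WK@(4,4)
Op 4: place WR@(0,3)
Op 5: remove (0,3)
Per-piece attacks for W:
  WN@(0,4): attacks (1,2) (2,3)
  WN@(4,0): attacks (3,2) (2,1)
  WK@(4,4): attacks (4,3) (3,4) (3,3)
W attacks (4,2): no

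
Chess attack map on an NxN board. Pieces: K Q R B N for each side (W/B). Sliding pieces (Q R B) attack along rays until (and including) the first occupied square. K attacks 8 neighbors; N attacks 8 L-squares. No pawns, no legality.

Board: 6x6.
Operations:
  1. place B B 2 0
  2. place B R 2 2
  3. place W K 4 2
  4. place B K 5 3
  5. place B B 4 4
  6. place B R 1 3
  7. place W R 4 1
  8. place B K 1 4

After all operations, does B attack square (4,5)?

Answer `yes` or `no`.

Op 1: place BB@(2,0)
Op 2: place BR@(2,2)
Op 3: place WK@(4,2)
Op 4: place BK@(5,3)
Op 5: place BB@(4,4)
Op 6: place BR@(1,3)
Op 7: place WR@(4,1)
Op 8: place BK@(1,4)
Per-piece attacks for B:
  BR@(1,3): attacks (1,4) (1,2) (1,1) (1,0) (2,3) (3,3) (4,3) (5,3) (0,3) [ray(0,1) blocked at (1,4); ray(1,0) blocked at (5,3)]
  BK@(1,4): attacks (1,5) (1,3) (2,4) (0,4) (2,5) (2,3) (0,5) (0,3)
  BB@(2,0): attacks (3,1) (4,2) (1,1) (0,2) [ray(1,1) blocked at (4,2)]
  BR@(2,2): attacks (2,3) (2,4) (2,5) (2,1) (2,0) (3,2) (4,2) (1,2) (0,2) [ray(0,-1) blocked at (2,0); ray(1,0) blocked at (4,2)]
  BB@(4,4): attacks (5,5) (5,3) (3,5) (3,3) (2,2) [ray(1,-1) blocked at (5,3); ray(-1,-1) blocked at (2,2)]
  BK@(5,3): attacks (5,4) (5,2) (4,3) (4,4) (4,2)
B attacks (4,5): no

Answer: no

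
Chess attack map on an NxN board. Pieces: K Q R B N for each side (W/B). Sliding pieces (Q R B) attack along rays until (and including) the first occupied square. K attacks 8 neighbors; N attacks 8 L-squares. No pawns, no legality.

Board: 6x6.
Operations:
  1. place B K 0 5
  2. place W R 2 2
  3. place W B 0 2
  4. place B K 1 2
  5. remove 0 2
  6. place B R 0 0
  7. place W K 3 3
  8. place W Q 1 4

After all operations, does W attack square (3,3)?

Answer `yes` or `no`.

Answer: no

Derivation:
Op 1: place BK@(0,5)
Op 2: place WR@(2,2)
Op 3: place WB@(0,2)
Op 4: place BK@(1,2)
Op 5: remove (0,2)
Op 6: place BR@(0,0)
Op 7: place WK@(3,3)
Op 8: place WQ@(1,4)
Per-piece attacks for W:
  WQ@(1,4): attacks (1,5) (1,3) (1,2) (2,4) (3,4) (4,4) (5,4) (0,4) (2,5) (2,3) (3,2) (4,1) (5,0) (0,5) (0,3) [ray(0,-1) blocked at (1,2); ray(-1,1) blocked at (0,5)]
  WR@(2,2): attacks (2,3) (2,4) (2,5) (2,1) (2,0) (3,2) (4,2) (5,2) (1,2) [ray(-1,0) blocked at (1,2)]
  WK@(3,3): attacks (3,4) (3,2) (4,3) (2,3) (4,4) (4,2) (2,4) (2,2)
W attacks (3,3): no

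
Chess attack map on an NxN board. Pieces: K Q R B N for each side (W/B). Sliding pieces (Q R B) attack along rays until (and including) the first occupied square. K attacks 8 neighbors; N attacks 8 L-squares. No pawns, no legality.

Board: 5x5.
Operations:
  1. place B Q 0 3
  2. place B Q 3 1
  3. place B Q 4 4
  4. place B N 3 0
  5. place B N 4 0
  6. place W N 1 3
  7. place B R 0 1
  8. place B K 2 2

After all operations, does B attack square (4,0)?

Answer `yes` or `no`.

Op 1: place BQ@(0,3)
Op 2: place BQ@(3,1)
Op 3: place BQ@(4,4)
Op 4: place BN@(3,0)
Op 5: place BN@(4,0)
Op 6: place WN@(1,3)
Op 7: place BR@(0,1)
Op 8: place BK@(2,2)
Per-piece attacks for B:
  BR@(0,1): attacks (0,2) (0,3) (0,0) (1,1) (2,1) (3,1) [ray(0,1) blocked at (0,3); ray(1,0) blocked at (3,1)]
  BQ@(0,3): attacks (0,4) (0,2) (0,1) (1,3) (1,4) (1,2) (2,1) (3,0) [ray(0,-1) blocked at (0,1); ray(1,0) blocked at (1,3); ray(1,-1) blocked at (3,0)]
  BK@(2,2): attacks (2,3) (2,1) (3,2) (1,2) (3,3) (3,1) (1,3) (1,1)
  BN@(3,0): attacks (4,2) (2,2) (1,1)
  BQ@(3,1): attacks (3,2) (3,3) (3,4) (3,0) (4,1) (2,1) (1,1) (0,1) (4,2) (4,0) (2,2) (2,0) [ray(0,-1) blocked at (3,0); ray(-1,0) blocked at (0,1); ray(1,-1) blocked at (4,0); ray(-1,1) blocked at (2,2)]
  BN@(4,0): attacks (3,2) (2,1)
  BQ@(4,4): attacks (4,3) (4,2) (4,1) (4,0) (3,4) (2,4) (1,4) (0,4) (3,3) (2,2) [ray(0,-1) blocked at (4,0); ray(-1,-1) blocked at (2,2)]
B attacks (4,0): yes

Answer: yes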